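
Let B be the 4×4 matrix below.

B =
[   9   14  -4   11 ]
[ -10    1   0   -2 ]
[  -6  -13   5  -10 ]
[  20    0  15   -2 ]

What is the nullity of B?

Row reduce to echelon form.
R2 ← R2 + (10/9)·R1: [0, 149/9, -40/9, 92/9]
R3 ← R3 + (2/3)·R1: [0, -11/3, 7/3, -8/3]
R4 ← R4 − (20/9)·R1: [0, -280/9, 215/9, -238/9]
R3 ← R3 + (33/149)·R2: [0, 0, 201/149, -60/149]
R4 ← R4 + (280/149)·R2: [0, 0, 2315/149, -1078/149]
R4 ← R4 − (2315/201)·R3: [0, 0, 0, -174/67]
4 nonzero rows, so rank(B) = 4.
B has 4 columns; by rank–nullity, nullity = 4 − 4 = 0.

0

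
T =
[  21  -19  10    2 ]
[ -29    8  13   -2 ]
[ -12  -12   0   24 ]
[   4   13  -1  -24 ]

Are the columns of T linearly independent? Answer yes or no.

yes

Row reduce T to echelon form.
R2 ← R2 + (29/21)·R1: [0, -383/21, 563/21, 16/21]
R3 ← R3 + (4/7)·R1: [0, -160/7, 40/7, 176/7]
R4 ← R4 − (4/21)·R1: [0, 349/21, -61/21, -512/21]
R3 ← R3 − (480/383)·R2: [0, 0, -10680/383, 9264/383]
R4 ← R4 + (349/383)·R2: [0, 0, 8244/383, -9072/383]
R4 ← R4 + (687/890)·R3: [0, 0, 0, -2232/445]
4 pivots among 4 columns.
Every column is a pivot column, so the columns are linearly independent.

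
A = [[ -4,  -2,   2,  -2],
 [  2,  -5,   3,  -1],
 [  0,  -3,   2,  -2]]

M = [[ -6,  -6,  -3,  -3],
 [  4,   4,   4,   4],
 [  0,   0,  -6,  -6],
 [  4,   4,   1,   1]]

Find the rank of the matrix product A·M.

2

First compute AM:
[[  8,   8, -10, -10],
 [-36, -36, -45, -45],
 [-20, -20, -26, -26]]
Now row reduce the product.
R2 ← R2 + (9/2)·R1: [0, 0, -90, -90]
R3 ← R3 + (5/2)·R1: [0, 0, -51, -51]
R3 ← R3 − (17/30)·R2: [0, 0, 0, 0]
2 nonzero rows, so rank(AM) = 2.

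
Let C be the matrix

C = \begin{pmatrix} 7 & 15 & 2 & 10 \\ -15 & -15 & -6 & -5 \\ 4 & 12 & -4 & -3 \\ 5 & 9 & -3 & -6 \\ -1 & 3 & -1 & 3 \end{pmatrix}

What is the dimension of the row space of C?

Row reduce to echelon form.
R2 ← R2 + (15/7)·R1: [0, 120/7, -12/7, 115/7]
R3 ← R3 − (4/7)·R1: [0, 24/7, -36/7, -61/7]
R4 ← R4 − (5/7)·R1: [0, -12/7, -31/7, -92/7]
R5 ← R5 + (1/7)·R1: [0, 36/7, -5/7, 31/7]
R3 ← R3 − (1/5)·R2: [0, 0, -24/5, -12]
R4 ← R4 + (1/10)·R2: [0, 0, -23/5, -23/2]
R5 ← R5 − (3/10)·R2: [0, 0, -1/5, -1/2]
R4 ← R4 − (23/24)·R3: [0, 0, 0, 0]
R5 ← R5 − (1/24)·R3: [0, 0, 0, 0]
Echelon form has 3 nonzero rows, so rank(C) = 3.
The row space has dimension equal to the rank: 3.

3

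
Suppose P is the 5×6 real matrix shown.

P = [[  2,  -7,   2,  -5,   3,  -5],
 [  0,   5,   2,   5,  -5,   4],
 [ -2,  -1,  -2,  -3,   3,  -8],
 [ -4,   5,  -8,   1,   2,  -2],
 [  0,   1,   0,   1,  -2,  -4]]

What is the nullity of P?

Row reduce to echelon form.
R3 ← R3 + R1: [0, -8, 0, -8, 6, -13]
R4 ← R4 + (2)·R1: [0, -9, -4, -9, 8, -12]
R3 ← R3 + (8/5)·R2: [0, 0, 16/5, 0, -2, -33/5]
R4 ← R4 + (9/5)·R2: [0, 0, -2/5, 0, -1, -24/5]
R5 ← R5 − (1/5)·R2: [0, 0, -2/5, 0, -1, -24/5]
R4 ← R4 + (1/8)·R3: [0, 0, 0, 0, -5/4, -45/8]
R5 ← R5 + (1/8)·R3: [0, 0, 0, 0, -5/4, -45/8]
R5 ← R5 − R4: [0, 0, 0, 0, 0, 0]
4 nonzero rows, so rank(P) = 4.
P has 6 columns; by rank–nullity, nullity = 6 − 4 = 2.

2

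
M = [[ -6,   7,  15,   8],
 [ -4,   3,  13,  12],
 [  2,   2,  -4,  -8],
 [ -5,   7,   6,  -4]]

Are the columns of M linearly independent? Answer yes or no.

no

Row reduce M to echelon form.
R2 ← R2 − (2/3)·R1: [0, -5/3, 3, 20/3]
R3 ← R3 + (1/3)·R1: [0, 13/3, 1, -16/3]
R4 ← R4 − (5/6)·R1: [0, 7/6, -13/2, -32/3]
R3 ← R3 + (13/5)·R2: [0, 0, 44/5, 12]
R4 ← R4 + (7/10)·R2: [0, 0, -22/5, -6]
R4 ← R4 + (1/2)·R3: [0, 0, 0, 0]
3 pivots among 4 columns.
Only 3 < 4 pivot columns, so the columns are linearly dependent.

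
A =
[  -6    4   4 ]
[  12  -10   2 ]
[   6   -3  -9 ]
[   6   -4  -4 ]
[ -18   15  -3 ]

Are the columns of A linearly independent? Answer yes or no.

Row reduce A to echelon form.
R2 ← R2 + (2)·R1: [0, -2, 10]
R3 ← R3 + R1: [0, 1, -5]
R4 ← R4 + R1: [0, 0, 0]
R5 ← R5 − (3)·R1: [0, 3, -15]
R3 ← R3 + (1/2)·R2: [0, 0, 0]
R5 ← R5 + (3/2)·R2: [0, 0, 0]
2 pivots among 3 columns.
Only 2 < 3 pivot columns, so the columns are linearly dependent.

no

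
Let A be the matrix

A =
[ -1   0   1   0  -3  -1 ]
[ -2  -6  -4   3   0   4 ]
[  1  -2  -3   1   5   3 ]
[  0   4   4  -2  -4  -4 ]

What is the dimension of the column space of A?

Row reduce to echelon form.
R2 ← R2 − (2)·R1: [0, -6, -6, 3, 6, 6]
R3 ← R3 + R1: [0, -2, -2, 1, 2, 2]
R3 ← R3 − (1/3)·R2: [0, 0, 0, 0, 0, 0]
R4 ← R4 + (2/3)·R2: [0, 0, 0, 0, 0, 0]
Echelon form has 2 nonzero rows, so rank(A) = 2.
The column space has dimension equal to the rank: 2.

2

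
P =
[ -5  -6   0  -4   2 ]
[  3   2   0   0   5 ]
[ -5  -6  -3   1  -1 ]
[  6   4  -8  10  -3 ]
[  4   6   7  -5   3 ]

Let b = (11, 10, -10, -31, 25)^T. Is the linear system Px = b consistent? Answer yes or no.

Row reduce the augmented matrix [P | b].
R2 ← R2 + (3/5)·R1: [0, -8/5, 0, -12/5, 31/5, 83/5]
R3 ← R3 − R1: [0, 0, -3, 5, -3, -21]
R4 ← R4 + (6/5)·R1: [0, -16/5, -8, 26/5, -3/5, -89/5]
R5 ← R5 + (4/5)·R1: [0, 6/5, 7, -41/5, 23/5, 169/5]
R4 ← R4 − (2)·R2: [0, 0, -8, 10, -13, -51]
R5 ← R5 + (3/4)·R2: [0, 0, 7, -10, 37/4, 185/4]
R4 ← R4 − (8/3)·R3: [0, 0, 0, -10/3, -5, 5]
R5 ← R5 + (7/3)·R3: [0, 0, 0, 5/3, 9/4, -11/4]
R5 ← R5 + (1/2)·R4: [0, 0, 0, 0, -1/4, -1/4]
The echelon form has 5 nonzero rows, and every pivot lies in the first 5 columns, so rank(P) = rank([P|b]) = 5.
The system is consistent.

yes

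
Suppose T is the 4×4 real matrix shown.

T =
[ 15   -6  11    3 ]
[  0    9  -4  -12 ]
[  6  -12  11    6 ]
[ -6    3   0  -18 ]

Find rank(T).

3

Row reduce to echelon form.
R3 ← R3 − (2/5)·R1: [0, -48/5, 33/5, 24/5]
R4 ← R4 + (2/5)·R1: [0, 3/5, 22/5, -84/5]
R3 ← R3 + (16/15)·R2: [0, 0, 7/3, -8]
R4 ← R4 − (1/15)·R2: [0, 0, 14/3, -16]
R4 ← R4 − (2)·R3: [0, 0, 0, 0]
Echelon form has 3 nonzero rows, so rank(T) = 3.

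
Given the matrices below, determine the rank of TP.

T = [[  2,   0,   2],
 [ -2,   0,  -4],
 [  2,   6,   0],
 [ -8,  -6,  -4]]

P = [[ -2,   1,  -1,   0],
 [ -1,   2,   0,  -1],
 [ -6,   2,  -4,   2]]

3

First compute TP:
[[-16,   6, -10,   4],
 [ 28, -10,  18,  -8],
 [-10,  14,  -2,  -6],
 [ 46, -28,  24,  -2]]
Now row reduce the product.
R2 ← R2 + (7/4)·R1: [0, 1/2, 1/2, -1]
R3 ← R3 − (5/8)·R1: [0, 41/4, 17/4, -17/2]
R4 ← R4 + (23/8)·R1: [0, -43/4, -19/4, 19/2]
R3 ← R3 − (41/2)·R2: [0, 0, -6, 12]
R4 ← R4 + (43/2)·R2: [0, 0, 6, -12]
R4 ← R4 + R3: [0, 0, 0, 0]
3 nonzero rows, so rank(TP) = 3.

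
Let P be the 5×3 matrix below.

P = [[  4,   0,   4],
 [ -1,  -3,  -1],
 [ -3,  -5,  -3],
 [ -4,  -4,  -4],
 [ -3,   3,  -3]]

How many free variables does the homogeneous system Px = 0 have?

Row reduce to echelon form.
R2 ← R2 + (1/4)·R1: [0, -3, 0]
R3 ← R3 + (3/4)·R1: [0, -5, 0]
R4 ← R4 + R1: [0, -4, 0]
R5 ← R5 + (3/4)·R1: [0, 3, 0]
R3 ← R3 − (5/3)·R2: [0, 0, 0]
R4 ← R4 − (4/3)·R2: [0, 0, 0]
R5 ← R5 + R2: [0, 0, 0]
2 nonzero rows, so rank(P) = 2.
P has 3 columns; by rank–nullity, nullity = 3 − 2 = 1.

1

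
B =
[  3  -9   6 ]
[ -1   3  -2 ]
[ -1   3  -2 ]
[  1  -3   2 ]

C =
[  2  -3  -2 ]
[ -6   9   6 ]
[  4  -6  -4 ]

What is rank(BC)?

First compute BC:
[[ 84, -126, -84],
 [-28,  42,  28],
 [-28,  42,  28],
 [ 28, -42, -28]]
Now row reduce the product.
R2 ← R2 + (1/3)·R1: [0, 0, 0]
R3 ← R3 + (1/3)·R1: [0, 0, 0]
R4 ← R4 − (1/3)·R1: [0, 0, 0]
1 nonzero row, so rank(BC) = 1.

1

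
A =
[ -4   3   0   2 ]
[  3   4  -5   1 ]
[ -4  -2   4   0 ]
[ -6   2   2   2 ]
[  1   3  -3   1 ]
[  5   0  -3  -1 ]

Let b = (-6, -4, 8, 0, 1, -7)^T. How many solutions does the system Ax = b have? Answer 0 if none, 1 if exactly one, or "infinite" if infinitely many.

0

Row reduce the augmented matrix [A | b].
R2 ← R2 + (3/4)·R1: [0, 25/4, -5, 5/2, -17/2]
R3 ← R3 − R1: [0, -5, 4, -2, 14]
R4 ← R4 − (3/2)·R1: [0, -5/2, 2, -1, 9]
R5 ← R5 + (1/4)·R1: [0, 15/4, -3, 3/2, -1/2]
R6 ← R6 + (5/4)·R1: [0, 15/4, -3, 3/2, -29/2]
R3 ← R3 + (4/5)·R2: [0, 0, 0, 0, 36/5]
R4 ← R4 + (2/5)·R2: [0, 0, 0, 0, 28/5]
R5 ← R5 − (3/5)·R2: [0, 0, 0, 0, 23/5]
R6 ← R6 − (3/5)·R2: [0, 0, 0, 0, -47/5]
R4 ← R4 − (7/9)·R3: [0, 0, 0, 0, 0]
R5 ← R5 − (23/36)·R3: [0, 0, 0, 0, 0]
R6 ← R6 + (47/36)·R3: [0, 0, 0, 0, 0]
The echelon form has 3 nonzero rows; the last pivot sits in the augmented column, so rank(A) = 2 but rank([A|b]) = 3.
Since the ranks differ, the system is inconsistent.
It has no solutions.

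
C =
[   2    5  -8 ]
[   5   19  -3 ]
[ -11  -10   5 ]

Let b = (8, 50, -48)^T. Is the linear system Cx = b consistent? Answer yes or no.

yes

Row reduce the augmented matrix [C | b].
R2 ← R2 − (5/2)·R1: [0, 13/2, 17, 30]
R3 ← R3 + (11/2)·R1: [0, 35/2, -39, -4]
R3 ← R3 − (35/13)·R2: [0, 0, -1102/13, -1102/13]
The echelon form has 3 nonzero rows, and every pivot lies in the first 3 columns, so rank(C) = rank([C|b]) = 3.
The system is consistent.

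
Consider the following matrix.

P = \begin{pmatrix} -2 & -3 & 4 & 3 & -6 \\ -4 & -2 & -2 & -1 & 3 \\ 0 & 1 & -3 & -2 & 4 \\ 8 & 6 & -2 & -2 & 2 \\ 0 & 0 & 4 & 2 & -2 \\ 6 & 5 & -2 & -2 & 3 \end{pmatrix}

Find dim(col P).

Row reduce to echelon form.
R2 ← R2 − (2)·R1: [0, 4, -10, -7, 15]
R4 ← R4 + (4)·R1: [0, -6, 14, 10, -22]
R6 ← R6 + (3)·R1: [0, -4, 10, 7, -15]
R3 ← R3 − (1/4)·R2: [0, 0, -1/2, -1/4, 1/4]
R4 ← R4 + (3/2)·R2: [0, 0, -1, -1/2, 1/2]
R6 ← R6 + R2: [0, 0, 0, 0, 0]
R4 ← R4 − (2)·R3: [0, 0, 0, 0, 0]
R5 ← R5 + (8)·R3: [0, 0, 0, 0, 0]
Echelon form has 3 nonzero rows, so rank(P) = 3.
The column space has dimension equal to the rank: 3.

3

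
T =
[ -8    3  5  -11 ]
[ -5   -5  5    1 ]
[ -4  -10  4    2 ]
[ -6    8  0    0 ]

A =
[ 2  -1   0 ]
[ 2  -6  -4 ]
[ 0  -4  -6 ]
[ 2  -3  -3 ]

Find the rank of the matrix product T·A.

3

First compute TA:
[[-32,   3,  -9],
 [-18,  12, -13],
 [-24,  42,  10],
 [  4, -42, -32]]
Now row reduce the product.
R2 ← R2 − (9/16)·R1: [0, 165/16, -127/16]
R3 ← R3 − (3/4)·R1: [0, 159/4, 67/4]
R4 ← R4 + (1/8)·R1: [0, -333/8, -265/8]
R3 ← R3 − (212/55)·R2: [0, 0, 2604/55]
R4 ← R4 + (222/55)·R2: [0, 0, -3584/55]
R4 ← R4 + (128/93)·R3: [0, 0, 0]
3 nonzero rows, so rank(TA) = 3.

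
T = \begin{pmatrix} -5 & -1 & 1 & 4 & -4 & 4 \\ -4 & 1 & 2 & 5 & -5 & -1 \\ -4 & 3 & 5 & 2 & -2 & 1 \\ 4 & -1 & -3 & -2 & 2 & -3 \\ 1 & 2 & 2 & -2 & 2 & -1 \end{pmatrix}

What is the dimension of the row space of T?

Row reduce to echelon form.
R2 ← R2 − (4/5)·R1: [0, 9/5, 6/5, 9/5, -9/5, -21/5]
R3 ← R3 − (4/5)·R1: [0, 19/5, 21/5, -6/5, 6/5, -11/5]
R4 ← R4 + (4/5)·R1: [0, -9/5, -11/5, 6/5, -6/5, 1/5]
R5 ← R5 + (1/5)·R1: [0, 9/5, 11/5, -6/5, 6/5, -1/5]
R3 ← R3 − (19/9)·R2: [0, 0, 5/3, -5, 5, 20/3]
R4 ← R4 + R2: [0, 0, -1, 3, -3, -4]
R5 ← R5 − R2: [0, 0, 1, -3, 3, 4]
R4 ← R4 + (3/5)·R3: [0, 0, 0, 0, 0, 0]
R5 ← R5 − (3/5)·R3: [0, 0, 0, 0, 0, 0]
Echelon form has 3 nonzero rows, so rank(T) = 3.
The row space has dimension equal to the rank: 3.

3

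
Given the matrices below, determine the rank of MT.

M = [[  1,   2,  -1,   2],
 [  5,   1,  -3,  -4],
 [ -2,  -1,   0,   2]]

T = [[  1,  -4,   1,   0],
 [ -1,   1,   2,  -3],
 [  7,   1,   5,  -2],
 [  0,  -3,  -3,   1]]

First compute MT:
[[ -8,  -9,  -6,  -2],
 [-17, -10,   4,  -1],
 [ -1,   1, -10,   5]]
Now row reduce the product.
R2 ← R2 − (17/8)·R1: [0, 73/8, 67/4, 13/4]
R3 ← R3 − (1/8)·R1: [0, 17/8, -37/4, 21/4]
R3 ← R3 − (17/73)·R2: [0, 0, -960/73, 328/73]
3 nonzero rows, so rank(MT) = 3.

3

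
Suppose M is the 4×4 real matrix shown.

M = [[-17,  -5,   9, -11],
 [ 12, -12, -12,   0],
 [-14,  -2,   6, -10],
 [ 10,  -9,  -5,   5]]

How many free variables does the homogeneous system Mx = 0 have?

0

Row reduce to echelon form.
R2 ← R2 + (12/17)·R1: [0, -264/17, -96/17, -132/17]
R3 ← R3 − (14/17)·R1: [0, 36/17, -24/17, -16/17]
R4 ← R4 + (10/17)·R1: [0, -203/17, 5/17, -25/17]
R3 ← R3 + (3/22)·R2: [0, 0, -24/11, -2]
R4 ← R4 − (203/264)·R2: [0, 0, 51/11, 9/2]
R4 ← R4 + (17/8)·R3: [0, 0, 0, 1/4]
4 nonzero rows, so rank(M) = 4.
M has 4 columns; by rank–nullity, nullity = 4 − 4 = 0.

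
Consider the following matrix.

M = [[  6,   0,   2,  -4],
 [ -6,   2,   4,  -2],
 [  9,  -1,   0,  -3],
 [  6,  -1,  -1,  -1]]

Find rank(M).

Row reduce to echelon form.
R2 ← R2 + R1: [0, 2, 6, -6]
R3 ← R3 − (3/2)·R1: [0, -1, -3, 3]
R4 ← R4 − R1: [0, -1, -3, 3]
R3 ← R3 + (1/2)·R2: [0, 0, 0, 0]
R4 ← R4 + (1/2)·R2: [0, 0, 0, 0]
Echelon form has 2 nonzero rows, so rank(M) = 2.

2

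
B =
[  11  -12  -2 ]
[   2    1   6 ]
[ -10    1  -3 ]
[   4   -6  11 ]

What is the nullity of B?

0

Row reduce to echelon form.
R2 ← R2 − (2/11)·R1: [0, 35/11, 70/11]
R3 ← R3 + (10/11)·R1: [0, -109/11, -53/11]
R4 ← R4 − (4/11)·R1: [0, -18/11, 129/11]
R3 ← R3 + (109/35)·R2: [0, 0, 15]
R4 ← R4 + (18/35)·R2: [0, 0, 15]
R4 ← R4 − R3: [0, 0, 0]
3 nonzero rows, so rank(B) = 3.
B has 3 columns; by rank–nullity, nullity = 3 − 3 = 0.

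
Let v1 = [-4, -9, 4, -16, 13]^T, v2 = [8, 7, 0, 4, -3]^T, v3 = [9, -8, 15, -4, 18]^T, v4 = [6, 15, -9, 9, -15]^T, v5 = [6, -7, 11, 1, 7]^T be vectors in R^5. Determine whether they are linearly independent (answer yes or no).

no

Form the matrix with these vectors as rows and row reduce.
R2 ← R2 + (2)·R1: [0, -11, 8, -28, 23]
R3 ← R3 + (9/4)·R1: [0, -113/4, 24, -40, 189/4]
R4 ← R4 + (3/2)·R1: [0, 3/2, -3, -15, 9/2]
R5 ← R5 + (3/2)·R1: [0, -41/2, 17, -23, 53/2]
R3 ← R3 − (113/44)·R2: [0, 0, 38/11, 351/11, -130/11]
R4 ← R4 + (3/22)·R2: [0, 0, -21/11, -207/11, 84/11]
R5 ← R5 − (41/22)·R2: [0, 0, 23/11, 321/11, -180/11]
R4 ← R4 + (21/38)·R3: [0, 0, 0, -45/38, 21/19]
R5 ← R5 − (23/38)·R3: [0, 0, 0, 375/38, -175/19]
R5 ← R5 + (25/3)·R4: [0, 0, 0, 0, 0]
4 nonzero rows, so the 5 vectors span a space of dimension 4.
Since 4 < 5, the vectors are linearly dependent.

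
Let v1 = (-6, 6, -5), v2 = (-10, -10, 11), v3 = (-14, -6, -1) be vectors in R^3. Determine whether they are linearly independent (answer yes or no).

yes

Form the matrix with these vectors as rows and row reduce.
R2 ← R2 − (5/3)·R1: [0, -20, 58/3]
R3 ← R3 − (7/3)·R1: [0, -20, 32/3]
R3 ← R3 − R2: [0, 0, -26/3]
3 nonzero rows, so the 3 vectors span a space of dimension 3.
Since 3 = 3, the vectors are linearly independent.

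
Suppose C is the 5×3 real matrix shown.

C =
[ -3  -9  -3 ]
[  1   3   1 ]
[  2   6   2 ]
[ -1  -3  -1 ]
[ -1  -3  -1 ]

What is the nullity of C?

2

Row reduce to echelon form.
R2 ← R2 + (1/3)·R1: [0, 0, 0]
R3 ← R3 + (2/3)·R1: [0, 0, 0]
R4 ← R4 − (1/3)·R1: [0, 0, 0]
R5 ← R5 − (1/3)·R1: [0, 0, 0]
1 nonzero row, so rank(C) = 1.
C has 3 columns; by rank–nullity, nullity = 3 − 1 = 2.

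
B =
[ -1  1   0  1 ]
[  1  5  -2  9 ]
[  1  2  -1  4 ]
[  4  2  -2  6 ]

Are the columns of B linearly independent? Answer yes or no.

no

Row reduce B to echelon form.
R2 ← R2 + R1: [0, 6, -2, 10]
R3 ← R3 + R1: [0, 3, -1, 5]
R4 ← R4 + (4)·R1: [0, 6, -2, 10]
R3 ← R3 − (1/2)·R2: [0, 0, 0, 0]
R4 ← R4 − R2: [0, 0, 0, 0]
2 pivots among 4 columns.
Only 2 < 4 pivot columns, so the columns are linearly dependent.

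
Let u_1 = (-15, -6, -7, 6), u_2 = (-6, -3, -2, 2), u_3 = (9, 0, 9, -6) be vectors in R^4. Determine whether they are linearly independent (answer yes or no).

no

Form the matrix with these vectors as rows and row reduce.
R2 ← R2 − (2/5)·R1: [0, -3/5, 4/5, -2/5]
R3 ← R3 + (3/5)·R1: [0, -18/5, 24/5, -12/5]
R3 ← R3 − (6)·R2: [0, 0, 0, 0]
2 nonzero rows, so the 3 vectors span a space of dimension 2.
Since 2 < 3, the vectors are linearly dependent.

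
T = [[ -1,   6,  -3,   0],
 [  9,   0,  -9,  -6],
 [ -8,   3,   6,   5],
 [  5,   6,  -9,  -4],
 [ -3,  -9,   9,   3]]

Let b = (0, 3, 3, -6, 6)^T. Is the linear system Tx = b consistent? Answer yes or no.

Row reduce the augmented matrix [T | b].
R2 ← R2 + (9)·R1: [0, 54, -36, -6, 3]
R3 ← R3 − (8)·R1: [0, -45, 30, 5, 3]
R4 ← R4 + (5)·R1: [0, 36, -24, -4, -6]
R5 ← R5 − (3)·R1: [0, -27, 18, 3, 6]
R3 ← R3 + (5/6)·R2: [0, 0, 0, 0, 11/2]
R4 ← R4 − (2/3)·R2: [0, 0, 0, 0, -8]
R5 ← R5 + (1/2)·R2: [0, 0, 0, 0, 15/2]
R4 ← R4 + (16/11)·R3: [0, 0, 0, 0, 0]
R5 ← R5 − (15/11)·R3: [0, 0, 0, 0, 0]
The echelon form has 3 nonzero rows; the last pivot sits in the augmented column, so rank(T) = 2 but rank([T|b]) = 3.
Since the ranks differ, the system is inconsistent.

no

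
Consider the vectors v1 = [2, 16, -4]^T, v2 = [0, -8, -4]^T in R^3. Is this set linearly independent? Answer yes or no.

Form the matrix with these vectors as rows and row reduce.
2 nonzero rows, so the 2 vectors span a space of dimension 2.
Since 2 = 2, the vectors are linearly independent.

yes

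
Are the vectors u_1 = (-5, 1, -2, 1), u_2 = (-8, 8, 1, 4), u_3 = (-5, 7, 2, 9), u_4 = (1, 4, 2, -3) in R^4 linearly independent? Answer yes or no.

yes

Form the matrix with these vectors as rows and row reduce.
R2 ← R2 − (8/5)·R1: [0, 32/5, 21/5, 12/5]
R3 ← R3 − R1: [0, 6, 4, 8]
R4 ← R4 + (1/5)·R1: [0, 21/5, 8/5, -14/5]
R3 ← R3 − (15/16)·R2: [0, 0, 1/16, 23/4]
R4 ← R4 − (21/32)·R2: [0, 0, -37/32, -35/8]
R4 ← R4 + (37/2)·R3: [0, 0, 0, 102]
4 nonzero rows, so the 4 vectors span a space of dimension 4.
Since 4 = 4, the vectors are linearly independent.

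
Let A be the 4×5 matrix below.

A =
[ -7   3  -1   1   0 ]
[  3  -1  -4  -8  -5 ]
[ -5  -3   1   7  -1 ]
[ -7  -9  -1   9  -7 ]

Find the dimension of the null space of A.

2

Row reduce to echelon form.
R2 ← R2 + (3/7)·R1: [0, 2/7, -31/7, -53/7, -5]
R3 ← R3 − (5/7)·R1: [0, -36/7, 12/7, 44/7, -1]
R4 ← R4 − R1: [0, -12, 0, 8, -7]
R3 ← R3 + (18)·R2: [0, 0, -78, -130, -91]
R4 ← R4 + (42)·R2: [0, 0, -186, -310, -217]
R4 ← R4 − (31/13)·R3: [0, 0, 0, 0, 0]
3 nonzero rows, so rank(A) = 3.
A has 5 columns; by rank–nullity, nullity = 5 − 3 = 2.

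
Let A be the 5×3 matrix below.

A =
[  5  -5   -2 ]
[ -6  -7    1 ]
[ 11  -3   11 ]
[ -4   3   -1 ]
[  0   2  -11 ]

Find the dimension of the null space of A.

Row reduce to echelon form.
R2 ← R2 + (6/5)·R1: [0, -13, -7/5]
R3 ← R3 − (11/5)·R1: [0, 8, 77/5]
R4 ← R4 + (4/5)·R1: [0, -1, -13/5]
R3 ← R3 + (8/13)·R2: [0, 0, 189/13]
R4 ← R4 − (1/13)·R2: [0, 0, -162/65]
R5 ← R5 + (2/13)·R2: [0, 0, -729/65]
R4 ← R4 + (6/35)·R3: [0, 0, 0]
R5 ← R5 + (27/35)·R3: [0, 0, 0]
3 nonzero rows, so rank(A) = 3.
A has 3 columns; by rank–nullity, nullity = 3 − 3 = 0.

0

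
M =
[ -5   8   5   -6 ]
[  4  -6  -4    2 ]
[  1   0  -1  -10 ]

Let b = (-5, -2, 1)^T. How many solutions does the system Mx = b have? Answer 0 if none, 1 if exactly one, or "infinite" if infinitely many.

0

Row reduce the augmented matrix [M | b].
R2 ← R2 + (4/5)·R1: [0, 2/5, 0, -14/5, -6]
R3 ← R3 + (1/5)·R1: [0, 8/5, 0, -56/5, 0]
R3 ← R3 − (4)·R2: [0, 0, 0, 0, 24]
The echelon form has 3 nonzero rows; the last pivot sits in the augmented column, so rank(M) = 2 but rank([M|b]) = 3.
Since the ranks differ, the system is inconsistent.
It has no solutions.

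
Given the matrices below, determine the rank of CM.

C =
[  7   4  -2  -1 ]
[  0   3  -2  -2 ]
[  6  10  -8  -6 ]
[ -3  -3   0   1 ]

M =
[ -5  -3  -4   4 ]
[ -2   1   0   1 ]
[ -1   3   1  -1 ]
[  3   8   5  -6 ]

First compute CM:
[[-44, -31, -35,  40],
 [-10, -19, -12,  17],
 [-60, -80, -62,  78],
 [ 24,  14,  17, -21]]
Now row reduce the product.
R2 ← R2 − (5/22)·R1: [0, -263/22, -89/22, 87/11]
R3 ← R3 − (15/11)·R1: [0, -415/11, -157/11, 258/11]
R4 ← R4 + (6/11)·R1: [0, -32/11, -23/11, 9/11]
R3 ← R3 − (830/263)·R2: [0, 0, -396/263, -396/263]
R4 ← R4 − (64/263)·R2: [0, 0, -291/263, -291/263]
R4 ← R4 − (97/132)·R3: [0, 0, 0, 0]
3 nonzero rows, so rank(CM) = 3.

3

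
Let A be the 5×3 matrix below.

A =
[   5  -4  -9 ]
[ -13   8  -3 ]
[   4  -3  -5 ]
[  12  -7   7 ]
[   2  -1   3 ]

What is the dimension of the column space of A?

2

Row reduce to echelon form.
R2 ← R2 + (13/5)·R1: [0, -12/5, -132/5]
R3 ← R3 − (4/5)·R1: [0, 1/5, 11/5]
R4 ← R4 − (12/5)·R1: [0, 13/5, 143/5]
R5 ← R5 − (2/5)·R1: [0, 3/5, 33/5]
R3 ← R3 + (1/12)·R2: [0, 0, 0]
R4 ← R4 + (13/12)·R2: [0, 0, 0]
R5 ← R5 + (1/4)·R2: [0, 0, 0]
Echelon form has 2 nonzero rows, so rank(A) = 2.
The column space has dimension equal to the rank: 2.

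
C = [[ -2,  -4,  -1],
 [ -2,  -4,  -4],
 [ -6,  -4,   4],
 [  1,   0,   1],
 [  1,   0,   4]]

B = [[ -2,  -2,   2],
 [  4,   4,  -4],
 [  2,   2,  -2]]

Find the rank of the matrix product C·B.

1

First compute CB:
[[-14, -14,  14],
 [-20, -20,  20],
 [  4,   4,  -4],
 [  0,   0,   0],
 [  6,   6,  -6]]
Now row reduce the product.
R2 ← R2 − (10/7)·R1: [0, 0, 0]
R3 ← R3 + (2/7)·R1: [0, 0, 0]
R5 ← R5 + (3/7)·R1: [0, 0, 0]
1 nonzero row, so rank(CB) = 1.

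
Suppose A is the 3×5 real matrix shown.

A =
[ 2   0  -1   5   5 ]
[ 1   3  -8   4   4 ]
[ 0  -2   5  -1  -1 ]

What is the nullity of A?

3

Row reduce to echelon form.
R2 ← R2 − (1/2)·R1: [0, 3, -15/2, 3/2, 3/2]
R3 ← R3 + (2/3)·R2: [0, 0, 0, 0, 0]
2 nonzero rows, so rank(A) = 2.
A has 5 columns; by rank–nullity, nullity = 5 − 2 = 3.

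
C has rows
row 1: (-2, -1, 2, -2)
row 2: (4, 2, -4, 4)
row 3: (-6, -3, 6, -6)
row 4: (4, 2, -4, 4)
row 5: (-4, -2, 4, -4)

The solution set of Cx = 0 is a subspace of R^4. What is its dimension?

Row reduce to echelon form.
R2 ← R2 + (2)·R1: [0, 0, 0, 0]
R3 ← R3 − (3)·R1: [0, 0, 0, 0]
R4 ← R4 + (2)·R1: [0, 0, 0, 0]
R5 ← R5 − (2)·R1: [0, 0, 0, 0]
1 nonzero row, so rank(C) = 1.
C has 4 columns; by rank–nullity, nullity = 4 − 1 = 3.

3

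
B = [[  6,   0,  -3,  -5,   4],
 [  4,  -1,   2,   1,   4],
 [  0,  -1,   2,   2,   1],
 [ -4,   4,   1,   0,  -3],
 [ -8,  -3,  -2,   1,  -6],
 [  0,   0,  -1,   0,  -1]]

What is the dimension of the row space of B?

4

Row reduce to echelon form.
R2 ← R2 − (2/3)·R1: [0, -1, 4, 13/3, 4/3]
R4 ← R4 + (2/3)·R1: [0, 4, -1, -10/3, -1/3]
R5 ← R5 + (4/3)·R1: [0, -3, -6, -17/3, -2/3]
R3 ← R3 − R2: [0, 0, -2, -7/3, -1/3]
R4 ← R4 + (4)·R2: [0, 0, 15, 14, 5]
R5 ← R5 − (3)·R2: [0, 0, -18, -56/3, -14/3]
R4 ← R4 + (15/2)·R3: [0, 0, 0, -7/2, 5/2]
R5 ← R5 − (9)·R3: [0, 0, 0, 7/3, -5/3]
R6 ← R6 − (1/2)·R3: [0, 0, 0, 7/6, -5/6]
R5 ← R5 + (2/3)·R4: [0, 0, 0, 0, 0]
R6 ← R6 + (1/3)·R4: [0, 0, 0, 0, 0]
Echelon form has 4 nonzero rows, so rank(B) = 4.
The row space has dimension equal to the rank: 4.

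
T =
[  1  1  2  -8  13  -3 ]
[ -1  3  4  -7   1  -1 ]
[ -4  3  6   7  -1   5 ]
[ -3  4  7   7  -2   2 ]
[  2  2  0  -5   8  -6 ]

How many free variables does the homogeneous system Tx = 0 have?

1

Row reduce to echelon form.
R2 ← R2 + R1: [0, 4, 6, -15, 14, -4]
R3 ← R3 + (4)·R1: [0, 7, 14, -25, 51, -7]
R4 ← R4 + (3)·R1: [0, 7, 13, -17, 37, -7]
R5 ← R5 − (2)·R1: [0, 0, -4, 11, -18, 0]
R3 ← R3 − (7/4)·R2: [0, 0, 7/2, 5/4, 53/2, 0]
R4 ← R4 − (7/4)·R2: [0, 0, 5/2, 37/4, 25/2, 0]
R4 ← R4 − (5/7)·R3: [0, 0, 0, 117/14, -45/7, 0]
R5 ← R5 + (8/7)·R3: [0, 0, 0, 87/7, 86/7, 0]
R5 ← R5 − (58/39)·R4: [0, 0, 0, 0, 284/13, 0]
5 nonzero rows, so rank(T) = 5.
T has 6 columns; by rank–nullity, nullity = 6 − 5 = 1.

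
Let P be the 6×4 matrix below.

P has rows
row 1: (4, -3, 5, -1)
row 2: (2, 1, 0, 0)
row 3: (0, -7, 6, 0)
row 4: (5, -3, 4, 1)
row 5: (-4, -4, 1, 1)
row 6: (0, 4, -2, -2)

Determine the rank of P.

3

Row reduce to echelon form.
R2 ← R2 − (1/2)·R1: [0, 5/2, -5/2, 1/2]
R4 ← R4 − (5/4)·R1: [0, 3/4, -9/4, 9/4]
R5 ← R5 + R1: [0, -7, 6, 0]
R3 ← R3 + (14/5)·R2: [0, 0, -1, 7/5]
R4 ← R4 − (3/10)·R2: [0, 0, -3/2, 21/10]
R5 ← R5 + (14/5)·R2: [0, 0, -1, 7/5]
R6 ← R6 − (8/5)·R2: [0, 0, 2, -14/5]
R4 ← R4 − (3/2)·R3: [0, 0, 0, 0]
R5 ← R5 − R3: [0, 0, 0, 0]
R6 ← R6 + (2)·R3: [0, 0, 0, 0]
Echelon form has 3 nonzero rows, so rank(P) = 3.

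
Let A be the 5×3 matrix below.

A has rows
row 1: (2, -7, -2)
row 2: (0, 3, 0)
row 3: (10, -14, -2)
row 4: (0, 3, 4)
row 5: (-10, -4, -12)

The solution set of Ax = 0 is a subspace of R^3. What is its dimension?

0

Row reduce to echelon form.
R3 ← R3 − (5)·R1: [0, 21, 8]
R5 ← R5 + (5)·R1: [0, -39, -22]
R3 ← R3 − (7)·R2: [0, 0, 8]
R4 ← R4 − R2: [0, 0, 4]
R5 ← R5 + (13)·R2: [0, 0, -22]
R4 ← R4 − (1/2)·R3: [0, 0, 0]
R5 ← R5 + (11/4)·R3: [0, 0, 0]
3 nonzero rows, so rank(A) = 3.
A has 3 columns; by rank–nullity, nullity = 3 − 3 = 0.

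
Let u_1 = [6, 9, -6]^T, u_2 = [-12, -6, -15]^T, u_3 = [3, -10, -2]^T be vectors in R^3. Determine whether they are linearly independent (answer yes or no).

Form the matrix with these vectors as rows and row reduce.
R2 ← R2 + (2)·R1: [0, 12, -27]
R3 ← R3 − (1/2)·R1: [0, -29/2, 1]
R3 ← R3 + (29/24)·R2: [0, 0, -253/8]
3 nonzero rows, so the 3 vectors span a space of dimension 3.
Since 3 = 3, the vectors are linearly independent.

yes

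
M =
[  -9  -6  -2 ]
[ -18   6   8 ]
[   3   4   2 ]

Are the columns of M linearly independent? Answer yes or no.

Row reduce M to echelon form.
R2 ← R2 − (2)·R1: [0, 18, 12]
R3 ← R3 + (1/3)·R1: [0, 2, 4/3]
R3 ← R3 − (1/9)·R2: [0, 0, 0]
2 pivots among 3 columns.
Only 2 < 3 pivot columns, so the columns are linearly dependent.

no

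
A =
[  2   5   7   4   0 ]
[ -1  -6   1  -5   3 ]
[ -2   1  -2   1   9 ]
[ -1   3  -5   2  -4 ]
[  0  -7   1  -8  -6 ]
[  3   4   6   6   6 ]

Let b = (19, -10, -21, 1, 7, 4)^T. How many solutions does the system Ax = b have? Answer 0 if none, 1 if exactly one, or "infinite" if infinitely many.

1

Row reduce the augmented matrix [A | b].
R2 ← R2 + (1/2)·R1: [0, -7/2, 9/2, -3, 3, -1/2]
R3 ← R3 + R1: [0, 6, 5, 5, 9, -2]
R4 ← R4 + (1/2)·R1: [0, 11/2, -3/2, 4, -4, 21/2]
R6 ← R6 − (3/2)·R1: [0, -7/2, -9/2, 0, 6, -49/2]
R3 ← R3 + (12/7)·R2: [0, 0, 89/7, -1/7, 99/7, -20/7]
R4 ← R4 + (11/7)·R2: [0, 0, 39/7, -5/7, 5/7, 68/7]
R5 ← R5 − (2)·R2: [0, 0, -8, -2, -12, 8]
R6 ← R6 − R2: [0, 0, -9, 3, 3, -24]
R4 ← R4 − (39/89)·R3: [0, 0, 0, -58/89, -488/89, 976/89]
R5 ← R5 + (56/89)·R3: [0, 0, 0, -186/89, -276/89, 552/89]
R6 ← R6 + (63/89)·R3: [0, 0, 0, 258/89, 1158/89, -2316/89]
R5 ← R5 − (93/29)·R4: [0, 0, 0, 0, 420/29, -840/29]
R6 ← R6 + (129/29)·R4: [0, 0, 0, 0, -330/29, 660/29]
R6 ← R6 + (11/14)·R5: [0, 0, 0, 0, 0, 0]
The echelon form has 5 nonzero rows, and every pivot lies in the first 5 columns, so rank(A) = rank([A|b]) = 5.
The system is consistent.
rank = 5 = number of unknowns, so the solution is unique.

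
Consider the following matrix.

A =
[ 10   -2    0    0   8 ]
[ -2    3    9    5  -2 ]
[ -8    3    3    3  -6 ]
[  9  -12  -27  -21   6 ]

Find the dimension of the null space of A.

2

Row reduce to echelon form.
R2 ← R2 + (1/5)·R1: [0, 13/5, 9, 5, -2/5]
R3 ← R3 + (4/5)·R1: [0, 7/5, 3, 3, 2/5]
R4 ← R4 − (9/10)·R1: [0, -51/5, -27, -21, -6/5]
R3 ← R3 − (7/13)·R2: [0, 0, -24/13, 4/13, 8/13]
R4 ← R4 + (51/13)·R2: [0, 0, 108/13, -18/13, -36/13]
R4 ← R4 + (9/2)·R3: [0, 0, 0, 0, 0]
3 nonzero rows, so rank(A) = 3.
A has 5 columns; by rank–nullity, nullity = 5 − 3 = 2.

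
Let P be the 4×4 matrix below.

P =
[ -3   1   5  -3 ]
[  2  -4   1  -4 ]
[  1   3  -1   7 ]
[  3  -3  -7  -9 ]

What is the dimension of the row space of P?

4

Row reduce to echelon form.
R2 ← R2 + (2/3)·R1: [0, -10/3, 13/3, -6]
R3 ← R3 + (1/3)·R1: [0, 10/3, 2/3, 6]
R4 ← R4 + R1: [0, -2, -2, -12]
R3 ← R3 + R2: [0, 0, 5, 0]
R4 ← R4 − (3/5)·R2: [0, 0, -23/5, -42/5]
R4 ← R4 + (23/25)·R3: [0, 0, 0, -42/5]
Echelon form has 4 nonzero rows, so rank(P) = 4.
The row space has dimension equal to the rank: 4.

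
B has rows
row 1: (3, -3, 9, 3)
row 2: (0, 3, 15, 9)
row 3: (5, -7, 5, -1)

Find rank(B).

2

Row reduce to echelon form.
R3 ← R3 − (5/3)·R1: [0, -2, -10, -6]
R3 ← R3 + (2/3)·R2: [0, 0, 0, 0]
Echelon form has 2 nonzero rows, so rank(B) = 2.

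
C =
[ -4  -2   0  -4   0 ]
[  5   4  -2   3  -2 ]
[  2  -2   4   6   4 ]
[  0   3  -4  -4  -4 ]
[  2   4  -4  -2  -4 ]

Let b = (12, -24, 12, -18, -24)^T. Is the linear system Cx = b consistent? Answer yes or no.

yes

Row reduce the augmented matrix [C | b].
R2 ← R2 + (5/4)·R1: [0, 3/2, -2, -2, -2, -9]
R3 ← R3 + (1/2)·R1: [0, -3, 4, 4, 4, 18]
R5 ← R5 + (1/2)·R1: [0, 3, -4, -4, -4, -18]
R3 ← R3 + (2)·R2: [0, 0, 0, 0, 0, 0]
R4 ← R4 − (2)·R2: [0, 0, 0, 0, 0, 0]
R5 ← R5 − (2)·R2: [0, 0, 0, 0, 0, 0]
The echelon form has 2 nonzero rows, and every pivot lies in the first 5 columns, so rank(C) = rank([C|b]) = 2.
The system is consistent.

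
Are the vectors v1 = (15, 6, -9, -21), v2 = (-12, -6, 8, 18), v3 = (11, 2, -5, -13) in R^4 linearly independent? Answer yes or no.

Form the matrix with these vectors as rows and row reduce.
R2 ← R2 + (4/5)·R1: [0, -6/5, 4/5, 6/5]
R3 ← R3 − (11/15)·R1: [0, -12/5, 8/5, 12/5]
R3 ← R3 − (2)·R2: [0, 0, 0, 0]
2 nonzero rows, so the 3 vectors span a space of dimension 2.
Since 2 < 3, the vectors are linearly dependent.

no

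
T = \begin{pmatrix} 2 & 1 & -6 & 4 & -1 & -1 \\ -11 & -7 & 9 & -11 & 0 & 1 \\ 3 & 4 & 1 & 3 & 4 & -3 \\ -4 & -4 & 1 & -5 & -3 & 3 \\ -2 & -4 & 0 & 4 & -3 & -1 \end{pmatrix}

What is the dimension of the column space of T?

4

Row reduce to echelon form.
R2 ← R2 + (11/2)·R1: [0, -3/2, -24, 11, -11/2, -9/2]
R3 ← R3 − (3/2)·R1: [0, 5/2, 10, -3, 11/2, -3/2]
R4 ← R4 + (2)·R1: [0, -2, -11, 3, -5, 1]
R5 ← R5 + R1: [0, -3, -6, 8, -4, -2]
R3 ← R3 + (5/3)·R2: [0, 0, -30, 46/3, -11/3, -9]
R4 ← R4 − (4/3)·R2: [0, 0, 21, -35/3, 7/3, 7]
R5 ← R5 − (2)·R2: [0, 0, 42, -14, 7, 7]
R4 ← R4 + (7/10)·R3: [0, 0, 0, -14/15, -7/30, 7/10]
R5 ← R5 + (7/5)·R3: [0, 0, 0, 112/15, 28/15, -28/5]
R5 ← R5 + (8)·R4: [0, 0, 0, 0, 0, 0]
Echelon form has 4 nonzero rows, so rank(T) = 4.
The column space has dimension equal to the rank: 4.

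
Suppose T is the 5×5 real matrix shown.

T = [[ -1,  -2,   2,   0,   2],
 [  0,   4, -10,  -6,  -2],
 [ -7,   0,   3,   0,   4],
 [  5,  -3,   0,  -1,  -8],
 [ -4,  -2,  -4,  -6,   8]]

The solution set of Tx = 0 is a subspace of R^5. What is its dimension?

Row reduce to echelon form.
R3 ← R3 − (7)·R1: [0, 14, -11, 0, -10]
R4 ← R4 + (5)·R1: [0, -13, 10, -1, 2]
R5 ← R5 − (4)·R1: [0, 6, -12, -6, 0]
R3 ← R3 − (7/2)·R2: [0, 0, 24, 21, -3]
R4 ← R4 + (13/4)·R2: [0, 0, -45/2, -41/2, -9/2]
R5 ← R5 − (3/2)·R2: [0, 0, 3, 3, 3]
R4 ← R4 + (15/16)·R3: [0, 0, 0, -13/16, -117/16]
R5 ← R5 − (1/8)·R3: [0, 0, 0, 3/8, 27/8]
R5 ← R5 + (6/13)·R4: [0, 0, 0, 0, 0]
4 nonzero rows, so rank(T) = 4.
T has 5 columns; by rank–nullity, nullity = 5 − 4 = 1.

1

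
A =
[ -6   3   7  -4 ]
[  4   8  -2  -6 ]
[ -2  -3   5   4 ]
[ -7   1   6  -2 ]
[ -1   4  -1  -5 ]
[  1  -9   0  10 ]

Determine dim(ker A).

0

Row reduce to echelon form.
R2 ← R2 + (2/3)·R1: [0, 10, 8/3, -26/3]
R3 ← R3 − (1/3)·R1: [0, -4, 8/3, 16/3]
R4 ← R4 − (7/6)·R1: [0, -5/2, -13/6, 8/3]
R5 ← R5 − (1/6)·R1: [0, 7/2, -13/6, -13/3]
R6 ← R6 + (1/6)·R1: [0, -17/2, 7/6, 28/3]
R3 ← R3 + (2/5)·R2: [0, 0, 56/15, 28/15]
R4 ← R4 + (1/4)·R2: [0, 0, -3/2, 1/2]
R5 ← R5 − (7/20)·R2: [0, 0, -31/10, -13/10]
R6 ← R6 + (17/20)·R2: [0, 0, 103/30, 59/30]
R4 ← R4 + (45/112)·R3: [0, 0, 0, 5/4]
R5 ← R5 + (93/112)·R3: [0, 0, 0, 1/4]
R6 ← R6 − (103/112)·R3: [0, 0, 0, 1/4]
R5 ← R5 − (1/5)·R4: [0, 0, 0, 0]
R6 ← R6 − (1/5)·R4: [0, 0, 0, 0]
4 nonzero rows, so rank(A) = 4.
A has 4 columns; by rank–nullity, nullity = 4 − 4 = 0.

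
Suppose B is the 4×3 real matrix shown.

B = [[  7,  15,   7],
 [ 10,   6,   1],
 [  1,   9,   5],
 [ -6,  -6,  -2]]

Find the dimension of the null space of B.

1

Row reduce to echelon form.
R2 ← R2 − (10/7)·R1: [0, -108/7, -9]
R3 ← R3 − (1/7)·R1: [0, 48/7, 4]
R4 ← R4 + (6/7)·R1: [0, 48/7, 4]
R3 ← R3 + (4/9)·R2: [0, 0, 0]
R4 ← R4 + (4/9)·R2: [0, 0, 0]
2 nonzero rows, so rank(B) = 2.
B has 3 columns; by rank–nullity, nullity = 3 − 2 = 1.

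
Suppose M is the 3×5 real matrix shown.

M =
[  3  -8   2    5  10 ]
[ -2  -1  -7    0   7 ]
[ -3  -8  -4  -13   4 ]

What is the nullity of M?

2

Row reduce to echelon form.
R2 ← R2 + (2/3)·R1: [0, -19/3, -17/3, 10/3, 41/3]
R3 ← R3 + R1: [0, -16, -2, -8, 14]
R3 ← R3 − (48/19)·R2: [0, 0, 234/19, -312/19, -390/19]
3 nonzero rows, so rank(M) = 3.
M has 5 columns; by rank–nullity, nullity = 5 − 3 = 2.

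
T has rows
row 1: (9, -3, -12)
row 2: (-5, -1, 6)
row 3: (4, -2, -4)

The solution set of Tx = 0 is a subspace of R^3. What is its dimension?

0

Row reduce to echelon form.
R2 ← R2 + (5/9)·R1: [0, -8/3, -2/3]
R3 ← R3 − (4/9)·R1: [0, -2/3, 4/3]
R3 ← R3 − (1/4)·R2: [0, 0, 3/2]
3 nonzero rows, so rank(T) = 3.
T has 3 columns; by rank–nullity, nullity = 3 − 3 = 0.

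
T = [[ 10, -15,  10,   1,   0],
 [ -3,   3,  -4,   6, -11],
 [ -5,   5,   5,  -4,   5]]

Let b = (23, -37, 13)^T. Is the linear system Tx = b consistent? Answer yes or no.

yes

Row reduce the augmented matrix [T | b].
R2 ← R2 + (3/10)·R1: [0, -3/2, -1, 63/10, -11, -301/10]
R3 ← R3 + (1/2)·R1: [0, -5/2, 10, -7/2, 5, 49/2]
R3 ← R3 − (5/3)·R2: [0, 0, 35/3, -14, 70/3, 224/3]
The echelon form has 3 nonzero rows, and every pivot lies in the first 5 columns, so rank(T) = rank([T|b]) = 3.
The system is consistent.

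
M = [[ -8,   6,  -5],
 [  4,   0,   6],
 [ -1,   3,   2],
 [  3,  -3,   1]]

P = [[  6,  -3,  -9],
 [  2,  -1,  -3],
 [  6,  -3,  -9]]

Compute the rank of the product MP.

1

First compute MP:
[[-66,  33,  99],
 [ 60, -30, -90],
 [ 12,  -6, -18],
 [ 18,  -9, -27]]
Now row reduce the product.
R2 ← R2 + (10/11)·R1: [0, 0, 0]
R3 ← R3 + (2/11)·R1: [0, 0, 0]
R4 ← R4 + (3/11)·R1: [0, 0, 0]
1 nonzero row, so rank(MP) = 1.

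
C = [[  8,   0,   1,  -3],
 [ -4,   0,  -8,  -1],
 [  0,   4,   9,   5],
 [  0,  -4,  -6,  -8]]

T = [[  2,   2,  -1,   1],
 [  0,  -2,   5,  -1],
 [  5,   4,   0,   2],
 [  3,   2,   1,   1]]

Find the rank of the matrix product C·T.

First compute CT:
[[ 12,  14, -11,   7],
 [-51, -42,   3, -21],
 [ 60,  38,  25,  19],
 [-54, -32, -28, -16]]
Now row reduce the product.
R2 ← R2 + (17/4)·R1: [0, 35/2, -175/4, 35/4]
R3 ← R3 − (5)·R1: [0, -32, 80, -16]
R4 ← R4 + (9/2)·R1: [0, 31, -155/2, 31/2]
R3 ← R3 + (64/35)·R2: [0, 0, 0, 0]
R4 ← R4 − (62/35)·R2: [0, 0, 0, 0]
2 nonzero rows, so rank(CT) = 2.

2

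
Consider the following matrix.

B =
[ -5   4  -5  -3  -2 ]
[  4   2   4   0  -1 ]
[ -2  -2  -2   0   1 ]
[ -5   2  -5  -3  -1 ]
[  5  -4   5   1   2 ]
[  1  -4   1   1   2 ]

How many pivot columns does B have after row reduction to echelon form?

Row reduce to echelon form.
R2 ← R2 + (4/5)·R1: [0, 26/5, 0, -12/5, -13/5]
R3 ← R3 − (2/5)·R1: [0, -18/5, 0, 6/5, 9/5]
R4 ← R4 − R1: [0, -2, 0, 0, 1]
R5 ← R5 + R1: [0, 0, 0, -2, 0]
R6 ← R6 + (1/5)·R1: [0, -16/5, 0, 2/5, 8/5]
R3 ← R3 + (9/13)·R2: [0, 0, 0, -6/13, 0]
R4 ← R4 + (5/13)·R2: [0, 0, 0, -12/13, 0]
R6 ← R6 + (8/13)·R2: [0, 0, 0, -14/13, 0]
R4 ← R4 − (2)·R3: [0, 0, 0, 0, 0]
R5 ← R5 − (13/3)·R3: [0, 0, 0, 0, 0]
R6 ← R6 − (7/3)·R3: [0, 0, 0, 0, 0]
Echelon form has 3 nonzero rows, so rank(B) = 3.
Each nonzero row contributes one pivot column: 3 pivot columns.

3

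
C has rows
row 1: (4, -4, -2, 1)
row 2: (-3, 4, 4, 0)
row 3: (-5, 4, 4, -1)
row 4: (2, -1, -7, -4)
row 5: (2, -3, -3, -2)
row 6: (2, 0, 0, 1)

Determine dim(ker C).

Row reduce to echelon form.
R2 ← R2 + (3/4)·R1: [0, 1, 5/2, 3/4]
R3 ← R3 + (5/4)·R1: [0, -1, 3/2, 1/4]
R4 ← R4 − (1/2)·R1: [0, 1, -6, -9/2]
R5 ← R5 − (1/2)·R1: [0, -1, -2, -5/2]
R6 ← R6 − (1/2)·R1: [0, 2, 1, 1/2]
R3 ← R3 + R2: [0, 0, 4, 1]
R4 ← R4 − R2: [0, 0, -17/2, -21/4]
R5 ← R5 + R2: [0, 0, 1/2, -7/4]
R6 ← R6 − (2)·R2: [0, 0, -4, -1]
R4 ← R4 + (17/8)·R3: [0, 0, 0, -25/8]
R5 ← R5 − (1/8)·R3: [0, 0, 0, -15/8]
R6 ← R6 + R3: [0, 0, 0, 0]
R5 ← R5 − (3/5)·R4: [0, 0, 0, 0]
4 nonzero rows, so rank(C) = 4.
C has 4 columns; by rank–nullity, nullity = 4 − 4 = 0.

0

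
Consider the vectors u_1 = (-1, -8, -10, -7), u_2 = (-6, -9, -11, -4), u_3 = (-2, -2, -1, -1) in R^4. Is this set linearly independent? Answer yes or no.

Form the matrix with these vectors as rows and row reduce.
R2 ← R2 − (6)·R1: [0, 39, 49, 38]
R3 ← R3 − (2)·R1: [0, 14, 19, 13]
R3 ← R3 − (14/39)·R2: [0, 0, 55/39, -25/39]
3 nonzero rows, so the 3 vectors span a space of dimension 3.
Since 3 = 3, the vectors are linearly independent.

yes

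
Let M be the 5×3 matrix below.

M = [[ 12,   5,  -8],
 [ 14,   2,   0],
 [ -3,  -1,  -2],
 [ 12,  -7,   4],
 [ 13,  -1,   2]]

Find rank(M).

3

Row reduce to echelon form.
R2 ← R2 − (7/6)·R1: [0, -23/6, 28/3]
R3 ← R3 + (1/4)·R1: [0, 1/4, -4]
R4 ← R4 − R1: [0, -12, 12]
R5 ← R5 − (13/12)·R1: [0, -77/12, 32/3]
R3 ← R3 + (3/46)·R2: [0, 0, -78/23]
R4 ← R4 − (72/23)·R2: [0, 0, -396/23]
R5 ← R5 − (77/46)·R2: [0, 0, -114/23]
R4 ← R4 − (66/13)·R3: [0, 0, 0]
R5 ← R5 − (19/13)·R3: [0, 0, 0]
Echelon form has 3 nonzero rows, so rank(M) = 3.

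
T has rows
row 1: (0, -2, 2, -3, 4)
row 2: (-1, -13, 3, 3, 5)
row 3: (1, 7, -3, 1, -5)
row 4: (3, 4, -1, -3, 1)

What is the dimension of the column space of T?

3

Row reduce to echelon form.
Swap R1 ↔ R2
R3 ← R3 + R1: [0, -6, 0, 4, 0]
R4 ← R4 + (3)·R1: [0, -35, 8, 6, 16]
R3 ← R3 − (3)·R2: [0, 0, -6, 13, -12]
R4 ← R4 − (35/2)·R2: [0, 0, -27, 117/2, -54]
R4 ← R4 − (9/2)·R3: [0, 0, 0, 0, 0]
Echelon form has 3 nonzero rows, so rank(T) = 3.
The column space has dimension equal to the rank: 3.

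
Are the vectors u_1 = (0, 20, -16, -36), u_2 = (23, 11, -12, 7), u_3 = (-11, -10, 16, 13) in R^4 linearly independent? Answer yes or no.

Form the matrix with these vectors as rows and row reduce.
Swap R1 ↔ R2
R3 ← R3 + (11/23)·R1: [0, -109/23, 236/23, 376/23]
R3 ← R3 + (109/460)·R2: [0, 0, 744/115, 899/115]
3 nonzero rows, so the 3 vectors span a space of dimension 3.
Since 3 = 3, the vectors are linearly independent.

yes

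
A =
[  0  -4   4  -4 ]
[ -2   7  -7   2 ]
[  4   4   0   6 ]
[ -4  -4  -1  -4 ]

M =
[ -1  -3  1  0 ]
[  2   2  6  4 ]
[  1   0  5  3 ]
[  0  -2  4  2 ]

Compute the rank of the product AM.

First compute AM:
[[ -4,   0, -20, -12],
 [  9,  16,  13,  11],
 [  4, -16,  52,  28],
 [ -5,  12, -49, -27]]
Now row reduce the product.
R2 ← R2 + (9/4)·R1: [0, 16, -32, -16]
R3 ← R3 + R1: [0, -16, 32, 16]
R4 ← R4 − (5/4)·R1: [0, 12, -24, -12]
R3 ← R3 + R2: [0, 0, 0, 0]
R4 ← R4 − (3/4)·R2: [0, 0, 0, 0]
2 nonzero rows, so rank(AM) = 2.

2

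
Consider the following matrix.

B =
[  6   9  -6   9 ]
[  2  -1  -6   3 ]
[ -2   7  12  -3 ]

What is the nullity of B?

Row reduce to echelon form.
R2 ← R2 − (1/3)·R1: [0, -4, -4, 0]
R3 ← R3 + (1/3)·R1: [0, 10, 10, 0]
R3 ← R3 + (5/2)·R2: [0, 0, 0, 0]
2 nonzero rows, so rank(B) = 2.
B has 4 columns; by rank–nullity, nullity = 4 − 2 = 2.

2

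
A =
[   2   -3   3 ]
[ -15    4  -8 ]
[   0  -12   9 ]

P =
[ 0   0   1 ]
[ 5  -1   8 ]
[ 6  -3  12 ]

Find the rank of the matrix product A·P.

First compute AP:
[[  3,  -6,  14],
 [-28,  20, -79],
 [ -6, -15,  12]]
Now row reduce the product.
R2 ← R2 + (28/3)·R1: [0, -36, 155/3]
R3 ← R3 + (2)·R1: [0, -27, 40]
R3 ← R3 − (3/4)·R2: [0, 0, 5/4]
3 nonzero rows, so rank(AP) = 3.

3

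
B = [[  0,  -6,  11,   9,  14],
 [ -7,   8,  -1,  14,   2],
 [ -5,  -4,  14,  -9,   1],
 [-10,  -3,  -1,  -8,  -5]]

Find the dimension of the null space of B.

1

Row reduce to echelon form.
Swap R1 ↔ R2
R3 ← R3 − (5/7)·R1: [0, -68/7, 103/7, -19, -3/7]
R4 ← R4 − (10/7)·R1: [0, -101/7, 3/7, -28, -55/7]
R3 ← R3 − (34/21)·R2: [0, 0, -65/21, -235/7, -485/21]
R4 ← R4 − (101/42)·R2: [0, 0, -1093/42, -695/14, -872/21]
R4 ← R4 − (1093/130)·R3: [0, 0, 0, 3024/13, 3969/26]
4 nonzero rows, so rank(B) = 4.
B has 5 columns; by rank–nullity, nullity = 5 − 4 = 1.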